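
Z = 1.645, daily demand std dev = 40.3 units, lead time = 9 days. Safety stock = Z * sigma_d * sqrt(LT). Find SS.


Formula: SS = z * sigma_d * sqrt(LT)
sqrt(LT) = sqrt(9) = 3.0
SS = 1.645 * 40.3 * 3.0
SS = 198.9 units

198.9 units


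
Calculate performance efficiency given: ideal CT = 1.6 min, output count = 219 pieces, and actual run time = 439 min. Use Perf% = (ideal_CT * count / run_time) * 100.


Formula: Performance = (Ideal CT * Total Count) / Run Time * 100
Ideal output time = 1.6 * 219 = 350.4 min
Performance = 350.4 / 439 * 100 = 79.8%

79.8%


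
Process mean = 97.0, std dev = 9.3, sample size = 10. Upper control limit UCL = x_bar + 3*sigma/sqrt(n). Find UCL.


UCL = 97.0 + 3 * 9.3 / sqrt(10)

105.82


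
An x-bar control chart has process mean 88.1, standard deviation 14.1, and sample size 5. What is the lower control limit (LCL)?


LCL = 88.1 - 3 * 14.1 / sqrt(5)

69.18


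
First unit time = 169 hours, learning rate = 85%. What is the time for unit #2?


Formula: T_n = T_1 * (learning_rate)^(log2(n)) where learning_rate = rate/100
Doublings = log2(2) = 1
T_n = 169 * 0.85^1
T_n = 169 * 0.85 = 143.7 hours

143.7 hours


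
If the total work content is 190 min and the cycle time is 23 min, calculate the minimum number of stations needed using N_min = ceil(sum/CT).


Formula: N_min = ceil(Sum of Task Times / Cycle Time)
N_min = ceil(190 min / 23 min) = ceil(8.2609)
N_min = 9 stations

9


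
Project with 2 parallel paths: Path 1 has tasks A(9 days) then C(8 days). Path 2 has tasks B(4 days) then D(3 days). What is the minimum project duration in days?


Path 1 = 9 + 8 = 17 days
Path 2 = 4 + 3 = 7 days
Duration = max(17, 7) = 17 days

17 days


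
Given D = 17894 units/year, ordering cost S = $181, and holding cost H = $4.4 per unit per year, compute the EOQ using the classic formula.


Formula: EOQ = sqrt(2 * D * S / H)
Numerator: 2 * 17894 * 181 = 6477628
2DS/H = 6477628 / 4.4 = 1472188.2
EOQ = sqrt(1472188.2) = 1213.3 units

1213.3 units


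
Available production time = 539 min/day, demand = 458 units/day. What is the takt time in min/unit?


Formula: Takt Time = Available Production Time / Customer Demand
Takt = 539 min/day / 458 units/day
Takt = 1.18 min/unit

1.18 min/unit


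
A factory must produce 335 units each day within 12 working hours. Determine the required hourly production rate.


Formula: Production Rate = Daily Demand / Available Hours
Rate = 335 units/day / 12 hours/day
Rate = 27.9 units/hour

27.9 units/hour


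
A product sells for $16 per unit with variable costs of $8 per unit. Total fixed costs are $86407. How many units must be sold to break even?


Formula: BEQ = Fixed Costs / (Price - Variable Cost)
Contribution margin = $16 - $8 = $8/unit
BEQ = ceil($86407 / $8/unit) = ceil(10800.88) = 10801 units

10801 units


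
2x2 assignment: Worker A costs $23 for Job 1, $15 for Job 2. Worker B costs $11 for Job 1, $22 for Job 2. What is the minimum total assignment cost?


Option 1: A->1 + B->2 = $23 + $22 = $45
Option 2: A->2 + B->1 = $15 + $11 = $26
Min cost = min($45, $26) = $26

$26


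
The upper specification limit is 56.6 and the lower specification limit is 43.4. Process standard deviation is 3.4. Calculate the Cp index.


Cp = (56.6 - 43.4) / (6 * 3.4)

0.65


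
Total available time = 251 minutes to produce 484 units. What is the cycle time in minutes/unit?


Formula: CT = Available Time / Number of Units
CT = 251 min / 484 units
CT = 0.52 min/unit

0.52 min/unit


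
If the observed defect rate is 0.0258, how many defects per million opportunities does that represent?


DPMO = defect_rate * 1000000 = 0.0258 * 1000000

25800


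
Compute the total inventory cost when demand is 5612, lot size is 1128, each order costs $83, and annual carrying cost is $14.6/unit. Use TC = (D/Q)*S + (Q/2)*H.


TC = 5612/1128 * 83 + 1128/2 * 14.6

$8647.34


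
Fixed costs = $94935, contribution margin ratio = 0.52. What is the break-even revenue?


Formula: BER = Fixed Costs / Contribution Margin Ratio
BER = $94935 / 0.52
BER = $182567.31 (to the nearest cent)

$182567.31


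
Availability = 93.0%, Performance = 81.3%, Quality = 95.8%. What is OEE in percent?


Formula: OEE = Availability * Performance * Quality / 10000
A * P = 93.0% * 81.3% / 100 = 75.61%
OEE = 75.61% * 95.8% / 100 = 72.4%

72.4%


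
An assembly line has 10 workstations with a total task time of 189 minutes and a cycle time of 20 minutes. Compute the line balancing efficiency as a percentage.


Formula: Efficiency = Sum of Task Times / (N_stations * CT) * 100
Total station capacity = 10 stations * 20 min = 200 min
Efficiency = 189 / 200 * 100 = 94.5%

94.5%


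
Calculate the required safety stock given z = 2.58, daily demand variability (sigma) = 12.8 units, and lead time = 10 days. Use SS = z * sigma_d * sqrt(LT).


Formula: SS = z * sigma_d * sqrt(LT)
sqrt(LT) = sqrt(10) = 3.1623
SS = 2.58 * 12.8 * 3.1623
SS = 104.4 units

104.4 units


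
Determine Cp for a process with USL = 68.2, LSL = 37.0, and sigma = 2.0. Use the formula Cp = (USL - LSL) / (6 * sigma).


Cp = (68.2 - 37.0) / (6 * 2.0)

2.6


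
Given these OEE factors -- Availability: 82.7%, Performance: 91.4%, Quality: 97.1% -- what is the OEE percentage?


Formula: OEE = Availability * Performance * Quality / 10000
A * P = 82.7% * 91.4% / 100 = 75.59%
OEE = 75.59% * 97.1% / 100 = 73.4%

73.4%


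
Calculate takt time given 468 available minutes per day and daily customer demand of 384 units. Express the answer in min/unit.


Formula: Takt Time = Available Production Time / Customer Demand
Takt = 468 min/day / 384 units/day
Takt = 1.22 min/unit

1.22 min/unit


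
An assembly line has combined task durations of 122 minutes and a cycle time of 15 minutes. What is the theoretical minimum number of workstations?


Formula: N_min = ceil(Sum of Task Times / Cycle Time)
N_min = ceil(122 min / 15 min) = ceil(8.1333)
N_min = 9 stations

9


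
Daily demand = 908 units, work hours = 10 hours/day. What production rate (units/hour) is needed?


Formula: Production Rate = Daily Demand / Available Hours
Rate = 908 units/day / 10 hours/day
Rate = 90.8 units/hour

90.8 units/hour


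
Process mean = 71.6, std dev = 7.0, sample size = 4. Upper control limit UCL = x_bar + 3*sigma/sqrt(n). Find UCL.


UCL = 71.6 + 3 * 7.0 / sqrt(4)

82.1


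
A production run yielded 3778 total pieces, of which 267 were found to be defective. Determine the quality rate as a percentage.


Formula: Quality Rate = Good Pieces / Total Pieces * 100
Good pieces = 3778 - 267 = 3511
QR = 3511 / 3778 * 100 = 92.9%

92.9%


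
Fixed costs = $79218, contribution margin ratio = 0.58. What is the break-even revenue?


Formula: BER = Fixed Costs / Contribution Margin Ratio
BER = $79218 / 0.58
BER = $136582.76 (to the nearest cent)

$136582.76


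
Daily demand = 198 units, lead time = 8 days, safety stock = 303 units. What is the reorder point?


Formula: ROP = (Daily Demand * Lead Time) + Safety Stock
Demand during lead time = 198 * 8 = 1584 units
ROP = 1584 + 303 = 1887 units

1887 units


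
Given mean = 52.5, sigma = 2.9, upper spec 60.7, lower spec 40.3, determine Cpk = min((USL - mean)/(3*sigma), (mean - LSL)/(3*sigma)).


Cpu = (60.7 - 52.5) / (3 * 2.9) = 0.94
Cpl = (52.5 - 40.3) / (3 * 2.9) = 1.4
Cpk = min(0.94, 1.4) = 0.94

0.94


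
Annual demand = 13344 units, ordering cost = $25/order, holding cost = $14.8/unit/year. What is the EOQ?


Formula: EOQ = sqrt(2 * D * S / H)
Numerator: 2 * 13344 * 25 = 667200
2DS/H = 667200 / 14.8 = 45081.1
EOQ = sqrt(45081.1) = 212.3 units

212.3 units


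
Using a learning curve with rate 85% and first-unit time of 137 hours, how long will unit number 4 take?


Formula: T_n = T_1 * (learning_rate)^(log2(n)) where learning_rate = rate/100
Doublings = log2(4) = 2
T_n = 137 * 0.85^2
T_n = 137 * 0.7225 = 99.0 hours

99.0 hours


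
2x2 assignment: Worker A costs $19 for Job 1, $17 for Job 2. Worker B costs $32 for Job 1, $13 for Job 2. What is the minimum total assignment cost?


Option 1: A->1 + B->2 = $19 + $13 = $32
Option 2: A->2 + B->1 = $17 + $32 = $49
Min cost = min($32, $49) = $32

$32


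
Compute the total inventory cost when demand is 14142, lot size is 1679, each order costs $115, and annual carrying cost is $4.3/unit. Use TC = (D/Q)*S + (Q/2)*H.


TC = 14142/1679 * 115 + 1679/2 * 4.3

$4578.48


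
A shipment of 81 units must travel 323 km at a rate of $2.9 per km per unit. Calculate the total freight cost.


TC = dist * cost * units = 323 * 2.9 * 81 = $75872.70

$75872.70


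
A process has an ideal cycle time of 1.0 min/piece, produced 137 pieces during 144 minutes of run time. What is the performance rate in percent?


Formula: Performance = (Ideal CT * Total Count) / Run Time * 100
Ideal output time = 1.0 * 137 = 137.0 min
Performance = 137.0 / 144 * 100 = 95.1%

95.1%


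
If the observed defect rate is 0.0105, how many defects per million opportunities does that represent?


DPMO = defect_rate * 1000000 = 0.0105 * 1000000

10500


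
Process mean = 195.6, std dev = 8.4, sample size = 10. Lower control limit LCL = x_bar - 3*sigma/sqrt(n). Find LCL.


LCL = 195.6 - 3 * 8.4 / sqrt(10)

187.63


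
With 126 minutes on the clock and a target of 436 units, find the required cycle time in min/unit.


Formula: CT = Available Time / Number of Units
CT = 126 min / 436 units
CT = 0.29 min/unit

0.29 min/unit


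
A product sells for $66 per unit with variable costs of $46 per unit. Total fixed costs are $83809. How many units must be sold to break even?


Formula: BEQ = Fixed Costs / (Price - Variable Cost)
Contribution margin = $66 - $46 = $20/unit
BEQ = ceil($83809 / $20/unit) = ceil(4190.45) = 4191 units

4191 units


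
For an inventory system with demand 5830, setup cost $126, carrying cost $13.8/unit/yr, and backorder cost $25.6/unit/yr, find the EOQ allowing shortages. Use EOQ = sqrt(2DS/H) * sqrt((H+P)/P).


Formula: EOQ* = sqrt(2DS/H) * sqrt((H+P)/P)
Base EOQ = sqrt(2*5830*126/13.8) = 326.28 units
Correction = sqrt((13.8+25.6)/25.6) = 1.24059
EOQ* = 326.28 * 1.24059 = 404.8 units

404.8 units


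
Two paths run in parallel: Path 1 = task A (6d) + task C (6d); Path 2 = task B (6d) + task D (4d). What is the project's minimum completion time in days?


Path 1 = 6 + 6 = 12 days
Path 2 = 6 + 4 = 10 days
Duration = max(12, 10) = 12 days

12 days


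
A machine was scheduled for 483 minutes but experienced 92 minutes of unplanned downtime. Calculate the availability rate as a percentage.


Formula: Availability = (Planned Time - Downtime) / Planned Time * 100
Uptime = 483 - 92 = 391 min
Availability = 391 / 483 * 100 = 81.0%

81.0%


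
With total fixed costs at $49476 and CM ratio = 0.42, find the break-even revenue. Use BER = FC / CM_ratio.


Formula: BER = Fixed Costs / Contribution Margin Ratio
BER = $49476 / 0.42
BER = $117800.00 (to the nearest cent)

$117800.00


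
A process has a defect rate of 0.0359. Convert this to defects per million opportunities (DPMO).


DPMO = defect_rate * 1000000 = 0.0359 * 1000000

35900


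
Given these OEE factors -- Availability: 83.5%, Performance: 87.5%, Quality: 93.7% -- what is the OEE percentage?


Formula: OEE = Availability * Performance * Quality / 10000
A * P = 83.5% * 87.5% / 100 = 73.06%
OEE = 73.06% * 93.7% / 100 = 68.5%

68.5%


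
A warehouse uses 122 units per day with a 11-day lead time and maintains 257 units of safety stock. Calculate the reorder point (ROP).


Formula: ROP = (Daily Demand * Lead Time) + Safety Stock
Demand during lead time = 122 * 11 = 1342 units
ROP = 1342 + 257 = 1599 units

1599 units


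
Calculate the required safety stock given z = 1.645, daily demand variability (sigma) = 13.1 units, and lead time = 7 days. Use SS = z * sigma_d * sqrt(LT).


Formula: SS = z * sigma_d * sqrt(LT)
sqrt(LT) = sqrt(7) = 2.6458
SS = 1.645 * 13.1 * 2.6458
SS = 57.0 units

57.0 units


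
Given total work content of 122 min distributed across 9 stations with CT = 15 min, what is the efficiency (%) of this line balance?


Formula: Efficiency = Sum of Task Times / (N_stations * CT) * 100
Total station capacity = 9 stations * 15 min = 135 min
Efficiency = 122 / 135 * 100 = 90.4%

90.4%


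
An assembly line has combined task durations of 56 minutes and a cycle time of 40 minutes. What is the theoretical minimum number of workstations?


Formula: N_min = ceil(Sum of Task Times / Cycle Time)
N_min = ceil(56 min / 40 min) = ceil(1.4)
N_min = 2 stations

2


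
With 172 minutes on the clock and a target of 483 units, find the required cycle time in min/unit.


Formula: CT = Available Time / Number of Units
CT = 172 min / 483 units
CT = 0.36 min/unit

0.36 min/unit


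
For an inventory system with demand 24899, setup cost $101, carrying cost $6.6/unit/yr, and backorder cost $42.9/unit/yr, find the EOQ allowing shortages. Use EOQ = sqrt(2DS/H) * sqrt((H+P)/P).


Formula: EOQ* = sqrt(2DS/H) * sqrt((H+P)/P)
Base EOQ = sqrt(2*24899*101/6.6) = 872.96 units
Correction = sqrt((6.6+42.9)/42.9) = 1.07417
EOQ* = 872.96 * 1.07417 = 937.7 units

937.7 units


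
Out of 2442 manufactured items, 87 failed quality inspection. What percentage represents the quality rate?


Formula: Quality Rate = Good Pieces / Total Pieces * 100
Good pieces = 2442 - 87 = 2355
QR = 2355 / 2442 * 100 = 96.4%

96.4%


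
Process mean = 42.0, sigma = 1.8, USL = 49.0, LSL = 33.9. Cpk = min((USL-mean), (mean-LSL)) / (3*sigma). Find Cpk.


Cpu = (49.0 - 42.0) / (3 * 1.8) = 1.3
Cpl = (42.0 - 33.9) / (3 * 1.8) = 1.5
Cpk = min(1.3, 1.5) = 1.3

1.3


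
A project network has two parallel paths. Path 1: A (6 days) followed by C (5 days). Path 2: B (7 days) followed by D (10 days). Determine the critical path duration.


Path 1 = 6 + 5 = 11 days
Path 2 = 7 + 10 = 17 days
Duration = max(11, 17) = 17 days

17 days


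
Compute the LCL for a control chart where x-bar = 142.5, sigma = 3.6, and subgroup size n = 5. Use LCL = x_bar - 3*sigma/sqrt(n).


LCL = 142.5 - 3 * 3.6 / sqrt(5)

137.67


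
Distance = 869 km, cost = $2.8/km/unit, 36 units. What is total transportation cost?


TC = dist * cost * units = 869 * 2.8 * 36 = $87595.20

$87595.20


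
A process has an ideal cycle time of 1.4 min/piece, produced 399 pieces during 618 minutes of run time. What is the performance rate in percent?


Formula: Performance = (Ideal CT * Total Count) / Run Time * 100
Ideal output time = 1.4 * 399 = 558.6 min
Performance = 558.6 / 618 * 100 = 90.4%

90.4%


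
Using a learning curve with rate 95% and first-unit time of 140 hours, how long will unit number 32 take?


Formula: T_n = T_1 * (learning_rate)^(log2(n)) where learning_rate = rate/100
Doublings = log2(32) = 5
T_n = 140 * 0.95^5
T_n = 140 * 0.7738 = 108.3 hours

108.3 hours


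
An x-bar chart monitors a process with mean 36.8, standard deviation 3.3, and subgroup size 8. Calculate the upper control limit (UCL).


UCL = 36.8 + 3 * 3.3 / sqrt(8)

40.3


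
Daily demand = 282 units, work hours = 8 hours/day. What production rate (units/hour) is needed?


Formula: Production Rate = Daily Demand / Available Hours
Rate = 282 units/day / 8 hours/day
Rate = 35.3 units/hour

35.3 units/hour


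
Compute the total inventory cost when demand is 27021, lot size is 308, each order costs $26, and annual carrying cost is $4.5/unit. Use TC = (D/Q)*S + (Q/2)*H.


TC = 27021/308 * 26 + 308/2 * 4.5

$2973.99


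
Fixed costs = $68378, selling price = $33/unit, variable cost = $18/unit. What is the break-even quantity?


Formula: BEQ = Fixed Costs / (Price - Variable Cost)
Contribution margin = $33 - $18 = $15/unit
BEQ = ceil($68378 / $15/unit) = ceil(4558.53) = 4559 units

4559 units


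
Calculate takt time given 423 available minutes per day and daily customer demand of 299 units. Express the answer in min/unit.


Formula: Takt Time = Available Production Time / Customer Demand
Takt = 423 min/day / 299 units/day
Takt = 1.41 min/unit

1.41 min/unit


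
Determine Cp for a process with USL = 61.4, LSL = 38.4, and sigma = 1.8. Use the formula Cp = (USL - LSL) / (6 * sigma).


Cp = (61.4 - 38.4) / (6 * 1.8)

2.13


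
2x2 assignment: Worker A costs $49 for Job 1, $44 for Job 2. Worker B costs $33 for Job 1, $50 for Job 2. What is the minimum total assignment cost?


Option 1: A->1 + B->2 = $49 + $50 = $99
Option 2: A->2 + B->1 = $44 + $33 = $77
Min cost = min($99, $77) = $77

$77


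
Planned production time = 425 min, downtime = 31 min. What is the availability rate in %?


Formula: Availability = (Planned Time - Downtime) / Planned Time * 100
Uptime = 425 - 31 = 394 min
Availability = 394 / 425 * 100 = 92.7%

92.7%


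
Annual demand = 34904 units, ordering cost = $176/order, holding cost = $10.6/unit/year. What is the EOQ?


Formula: EOQ = sqrt(2 * D * S / H)
Numerator: 2 * 34904 * 176 = 12286208
2DS/H = 12286208 / 10.6 = 1159076.2
EOQ = sqrt(1159076.2) = 1076.6 units

1076.6 units


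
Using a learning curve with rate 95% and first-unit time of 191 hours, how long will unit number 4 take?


Formula: T_n = T_1 * (learning_rate)^(log2(n)) where learning_rate = rate/100
Doublings = log2(4) = 2
T_n = 191 * 0.95^2
T_n = 191 * 0.9025 = 172.4 hours

172.4 hours


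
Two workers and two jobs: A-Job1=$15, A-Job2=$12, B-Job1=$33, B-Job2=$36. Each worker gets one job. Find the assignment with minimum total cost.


Option 1: A->1 + B->2 = $15 + $36 = $51
Option 2: A->2 + B->1 = $12 + $33 = $45
Min cost = min($51, $45) = $45

$45


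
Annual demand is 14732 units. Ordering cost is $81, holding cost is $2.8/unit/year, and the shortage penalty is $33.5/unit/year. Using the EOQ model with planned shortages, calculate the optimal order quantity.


Formula: EOQ* = sqrt(2DS/H) * sqrt((H+P)/P)
Base EOQ = sqrt(2*14732*81/2.8) = 923.23 units
Correction = sqrt((2.8+33.5)/33.5) = 1.04095
EOQ* = 923.23 * 1.04095 = 961.0 units

961.0 units


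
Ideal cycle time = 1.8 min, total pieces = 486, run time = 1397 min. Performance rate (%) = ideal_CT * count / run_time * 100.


Formula: Performance = (Ideal CT * Total Count) / Run Time * 100
Ideal output time = 1.8 * 486 = 874.8 min
Performance = 874.8 / 1397 * 100 = 62.6%

62.6%


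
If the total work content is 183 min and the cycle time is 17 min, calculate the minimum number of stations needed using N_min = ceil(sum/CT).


Formula: N_min = ceil(Sum of Task Times / Cycle Time)
N_min = ceil(183 min / 17 min) = ceil(10.7647)
N_min = 11 stations

11


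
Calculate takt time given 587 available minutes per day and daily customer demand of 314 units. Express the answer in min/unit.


Formula: Takt Time = Available Production Time / Customer Demand
Takt = 587 min/day / 314 units/day
Takt = 1.87 min/unit

1.87 min/unit


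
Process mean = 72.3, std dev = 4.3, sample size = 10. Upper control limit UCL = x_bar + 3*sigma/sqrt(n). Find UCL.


UCL = 72.3 + 3 * 4.3 / sqrt(10)

76.38


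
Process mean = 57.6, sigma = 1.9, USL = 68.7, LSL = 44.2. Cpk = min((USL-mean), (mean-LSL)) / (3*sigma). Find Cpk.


Cpu = (68.7 - 57.6) / (3 * 1.9) = 1.95
Cpl = (57.6 - 44.2) / (3 * 1.9) = 2.35
Cpk = min(1.95, 2.35) = 1.95

1.95


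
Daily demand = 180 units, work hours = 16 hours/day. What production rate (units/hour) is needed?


Formula: Production Rate = Daily Demand / Available Hours
Rate = 180 units/day / 16 hours/day
Rate = 11.3 units/hour

11.3 units/hour


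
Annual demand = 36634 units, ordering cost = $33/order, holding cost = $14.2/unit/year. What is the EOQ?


Formula: EOQ = sqrt(2 * D * S / H)
Numerator: 2 * 36634 * 33 = 2417844
2DS/H = 2417844 / 14.2 = 170270.7
EOQ = sqrt(170270.7) = 412.6 units

412.6 units


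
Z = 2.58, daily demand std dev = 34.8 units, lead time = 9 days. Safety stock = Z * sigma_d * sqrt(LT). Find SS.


Formula: SS = z * sigma_d * sqrt(LT)
sqrt(LT) = sqrt(9) = 3.0
SS = 2.58 * 34.8 * 3.0
SS = 269.4 units

269.4 units


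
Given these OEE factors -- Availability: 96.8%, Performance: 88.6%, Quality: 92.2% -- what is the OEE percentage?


Formula: OEE = Availability * Performance * Quality / 10000
A * P = 96.8% * 88.6% / 100 = 85.76%
OEE = 85.76% * 92.2% / 100 = 79.1%

79.1%


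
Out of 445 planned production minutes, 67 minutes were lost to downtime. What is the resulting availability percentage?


Formula: Availability = (Planned Time - Downtime) / Planned Time * 100
Uptime = 445 - 67 = 378 min
Availability = 378 / 445 * 100 = 84.9%

84.9%


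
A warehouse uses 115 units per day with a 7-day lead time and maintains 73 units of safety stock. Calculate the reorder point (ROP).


Formula: ROP = (Daily Demand * Lead Time) + Safety Stock
Demand during lead time = 115 * 7 = 805 units
ROP = 805 + 73 = 878 units

878 units


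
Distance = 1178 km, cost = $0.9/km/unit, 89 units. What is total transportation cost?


TC = dist * cost * units = 1178 * 0.9 * 89 = $94357.80

$94357.80


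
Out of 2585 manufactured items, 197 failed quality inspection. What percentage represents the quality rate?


Formula: Quality Rate = Good Pieces / Total Pieces * 100
Good pieces = 2585 - 197 = 2388
QR = 2388 / 2585 * 100 = 92.4%

92.4%


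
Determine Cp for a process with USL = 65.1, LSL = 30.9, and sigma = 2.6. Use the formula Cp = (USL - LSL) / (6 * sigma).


Cp = (65.1 - 30.9) / (6 * 2.6)

2.19


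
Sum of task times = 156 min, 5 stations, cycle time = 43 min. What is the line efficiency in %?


Formula: Efficiency = Sum of Task Times / (N_stations * CT) * 100
Total station capacity = 5 stations * 43 min = 215 min
Efficiency = 156 / 215 * 100 = 72.6%

72.6%


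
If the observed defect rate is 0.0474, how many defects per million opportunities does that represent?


DPMO = defect_rate * 1000000 = 0.0474 * 1000000

47400


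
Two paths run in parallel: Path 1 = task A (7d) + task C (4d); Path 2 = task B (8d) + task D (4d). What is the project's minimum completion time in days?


Path 1 = 7 + 4 = 11 days
Path 2 = 8 + 4 = 12 days
Duration = max(11, 12) = 12 days

12 days


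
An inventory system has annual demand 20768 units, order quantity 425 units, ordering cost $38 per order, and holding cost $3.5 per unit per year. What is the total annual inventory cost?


TC = 20768/425 * 38 + 425/2 * 3.5

$2600.65


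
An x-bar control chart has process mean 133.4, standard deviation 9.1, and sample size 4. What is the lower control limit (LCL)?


LCL = 133.4 - 3 * 9.1 / sqrt(4)

119.75


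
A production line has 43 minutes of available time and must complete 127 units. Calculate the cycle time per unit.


Formula: CT = Available Time / Number of Units
CT = 43 min / 127 units
CT = 0.34 min/unit

0.34 min/unit


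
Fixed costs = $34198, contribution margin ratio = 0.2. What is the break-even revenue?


Formula: BER = Fixed Costs / Contribution Margin Ratio
BER = $34198 / 0.2
BER = $170990.00 (to the nearest cent)

$170990.00


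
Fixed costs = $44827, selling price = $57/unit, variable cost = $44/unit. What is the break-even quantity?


Formula: BEQ = Fixed Costs / (Price - Variable Cost)
Contribution margin = $57 - $44 = $13/unit
BEQ = ceil($44827 / $13/unit) = ceil(3448.23) = 3449 units

3449 units


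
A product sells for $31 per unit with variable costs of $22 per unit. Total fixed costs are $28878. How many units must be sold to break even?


Formula: BEQ = Fixed Costs / (Price - Variable Cost)
Contribution margin = $31 - $22 = $9/unit
BEQ = ceil($28878 / $9/unit) = ceil(3208.67) = 3209 units

3209 units


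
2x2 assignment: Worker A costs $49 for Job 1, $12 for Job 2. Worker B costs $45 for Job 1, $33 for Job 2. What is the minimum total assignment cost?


Option 1: A->1 + B->2 = $49 + $33 = $82
Option 2: A->2 + B->1 = $12 + $45 = $57
Min cost = min($82, $57) = $57

$57


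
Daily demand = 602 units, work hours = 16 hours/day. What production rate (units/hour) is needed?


Formula: Production Rate = Daily Demand / Available Hours
Rate = 602 units/day / 16 hours/day
Rate = 37.6 units/hour

37.6 units/hour


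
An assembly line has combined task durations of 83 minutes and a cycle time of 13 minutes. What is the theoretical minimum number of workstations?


Formula: N_min = ceil(Sum of Task Times / Cycle Time)
N_min = ceil(83 min / 13 min) = ceil(6.3846)
N_min = 7 stations

7


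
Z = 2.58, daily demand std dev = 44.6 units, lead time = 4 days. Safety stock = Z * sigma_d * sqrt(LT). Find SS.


Formula: SS = z * sigma_d * sqrt(LT)
sqrt(LT) = sqrt(4) = 2.0
SS = 2.58 * 44.6 * 2.0
SS = 230.1 units

230.1 units


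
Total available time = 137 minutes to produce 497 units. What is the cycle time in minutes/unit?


Formula: CT = Available Time / Number of Units
CT = 137 min / 497 units
CT = 0.28 min/unit

0.28 min/unit


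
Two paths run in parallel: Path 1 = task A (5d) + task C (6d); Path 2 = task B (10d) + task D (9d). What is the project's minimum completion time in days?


Path 1 = 5 + 6 = 11 days
Path 2 = 10 + 9 = 19 days
Duration = max(11, 19) = 19 days

19 days


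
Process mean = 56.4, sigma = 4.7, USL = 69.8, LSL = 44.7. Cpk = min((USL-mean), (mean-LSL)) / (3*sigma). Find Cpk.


Cpu = (69.8 - 56.4) / (3 * 4.7) = 0.95
Cpl = (56.4 - 44.7) / (3 * 4.7) = 0.83
Cpk = min(0.95, 0.83) = 0.83

0.83


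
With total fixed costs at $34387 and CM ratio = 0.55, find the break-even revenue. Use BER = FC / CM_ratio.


Formula: BER = Fixed Costs / Contribution Margin Ratio
BER = $34387 / 0.55
BER = $62521.82 (to the nearest cent)

$62521.82


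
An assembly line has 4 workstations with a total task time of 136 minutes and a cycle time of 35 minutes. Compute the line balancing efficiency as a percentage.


Formula: Efficiency = Sum of Task Times / (N_stations * CT) * 100
Total station capacity = 4 stations * 35 min = 140 min
Efficiency = 136 / 140 * 100 = 97.1%

97.1%


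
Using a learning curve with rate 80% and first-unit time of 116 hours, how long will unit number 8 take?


Formula: T_n = T_1 * (learning_rate)^(log2(n)) where learning_rate = rate/100
Doublings = log2(8) = 3
T_n = 116 * 0.8^3
T_n = 116 * 0.512 = 59.4 hours

59.4 hours


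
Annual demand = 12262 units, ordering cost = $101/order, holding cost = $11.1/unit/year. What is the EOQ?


Formula: EOQ = sqrt(2 * D * S / H)
Numerator: 2 * 12262 * 101 = 2476924
2DS/H = 2476924 / 11.1 = 223146.3
EOQ = sqrt(223146.3) = 472.4 units

472.4 units


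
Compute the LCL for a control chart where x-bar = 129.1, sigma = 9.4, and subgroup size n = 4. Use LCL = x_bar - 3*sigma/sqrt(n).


LCL = 129.1 - 3 * 9.4 / sqrt(4)

115.0


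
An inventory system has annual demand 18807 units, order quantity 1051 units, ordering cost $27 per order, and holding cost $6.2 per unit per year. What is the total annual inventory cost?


TC = 18807/1051 * 27 + 1051/2 * 6.2

$3741.25


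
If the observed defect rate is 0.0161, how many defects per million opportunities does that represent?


DPMO = defect_rate * 1000000 = 0.0161 * 1000000

16100


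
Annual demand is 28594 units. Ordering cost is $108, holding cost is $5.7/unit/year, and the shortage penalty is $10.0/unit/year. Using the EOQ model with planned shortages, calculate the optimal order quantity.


Formula: EOQ* = sqrt(2DS/H) * sqrt((H+P)/P)
Base EOQ = sqrt(2*28594*108/5.7) = 1040.94 units
Correction = sqrt((5.7+10.0)/10.0) = 1.253
EOQ* = 1040.94 * 1.253 = 1304.3 units

1304.3 units


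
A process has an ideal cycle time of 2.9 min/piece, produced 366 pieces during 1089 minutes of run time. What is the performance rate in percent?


Formula: Performance = (Ideal CT * Total Count) / Run Time * 100
Ideal output time = 2.9 * 366 = 1061.4 min
Performance = 1061.4 / 1089 * 100 = 97.5%

97.5%


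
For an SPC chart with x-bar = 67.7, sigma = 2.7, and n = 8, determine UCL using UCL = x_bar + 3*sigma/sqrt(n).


UCL = 67.7 + 3 * 2.7 / sqrt(8)

70.56


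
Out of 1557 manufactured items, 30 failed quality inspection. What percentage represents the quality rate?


Formula: Quality Rate = Good Pieces / Total Pieces * 100
Good pieces = 1557 - 30 = 1527
QR = 1527 / 1557 * 100 = 98.1%

98.1%


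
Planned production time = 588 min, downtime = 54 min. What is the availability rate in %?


Formula: Availability = (Planned Time - Downtime) / Planned Time * 100
Uptime = 588 - 54 = 534 min
Availability = 534 / 588 * 100 = 90.8%

90.8%


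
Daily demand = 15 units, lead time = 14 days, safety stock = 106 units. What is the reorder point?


Formula: ROP = (Daily Demand * Lead Time) + Safety Stock
Demand during lead time = 15 * 14 = 210 units
ROP = 210 + 106 = 316 units

316 units


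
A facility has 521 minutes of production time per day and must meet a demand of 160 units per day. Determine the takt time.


Formula: Takt Time = Available Production Time / Customer Demand
Takt = 521 min/day / 160 units/day
Takt = 3.26 min/unit

3.26 min/unit


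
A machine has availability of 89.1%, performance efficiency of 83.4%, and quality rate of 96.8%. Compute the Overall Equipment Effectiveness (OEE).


Formula: OEE = Availability * Performance * Quality / 10000
A * P = 89.1% * 83.4% / 100 = 74.31%
OEE = 74.31% * 96.8% / 100 = 71.9%

71.9%


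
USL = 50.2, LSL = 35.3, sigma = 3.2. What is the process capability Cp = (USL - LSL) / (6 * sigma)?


Cp = (50.2 - 35.3) / (6 * 3.2)

0.78


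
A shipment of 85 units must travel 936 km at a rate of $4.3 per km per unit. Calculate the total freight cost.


TC = dist * cost * units = 936 * 4.3 * 85 = $342108.00

$342108.00


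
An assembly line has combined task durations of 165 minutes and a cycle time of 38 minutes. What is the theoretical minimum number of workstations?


Formula: N_min = ceil(Sum of Task Times / Cycle Time)
N_min = ceil(165 min / 38 min) = ceil(4.3421)
N_min = 5 stations

5


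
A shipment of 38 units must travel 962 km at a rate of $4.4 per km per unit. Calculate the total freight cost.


TC = dist * cost * units = 962 * 4.4 * 38 = $160846.40

$160846.40


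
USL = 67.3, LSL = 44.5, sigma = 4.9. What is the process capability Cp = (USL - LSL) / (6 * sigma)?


Cp = (67.3 - 44.5) / (6 * 4.9)

0.78


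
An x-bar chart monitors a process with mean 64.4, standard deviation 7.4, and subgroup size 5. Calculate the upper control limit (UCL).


UCL = 64.4 + 3 * 7.4 / sqrt(5)

74.33


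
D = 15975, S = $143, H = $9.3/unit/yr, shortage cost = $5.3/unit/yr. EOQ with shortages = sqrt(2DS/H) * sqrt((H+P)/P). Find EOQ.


Formula: EOQ* = sqrt(2DS/H) * sqrt((H+P)/P)
Base EOQ = sqrt(2*15975*143/9.3) = 700.91 units
Correction = sqrt((9.3+5.3)/5.3) = 1.65973
EOQ* = 700.91 * 1.65973 = 1163.3 units

1163.3 units


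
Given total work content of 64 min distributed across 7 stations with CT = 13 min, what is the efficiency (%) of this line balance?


Formula: Efficiency = Sum of Task Times / (N_stations * CT) * 100
Total station capacity = 7 stations * 13 min = 91 min
Efficiency = 64 / 91 * 100 = 70.3%

70.3%


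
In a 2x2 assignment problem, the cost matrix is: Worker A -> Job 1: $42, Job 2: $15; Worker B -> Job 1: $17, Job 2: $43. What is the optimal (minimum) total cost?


Option 1: A->1 + B->2 = $42 + $43 = $85
Option 2: A->2 + B->1 = $15 + $17 = $32
Min cost = min($85, $32) = $32

$32


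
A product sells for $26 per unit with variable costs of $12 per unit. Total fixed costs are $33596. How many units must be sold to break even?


Formula: BEQ = Fixed Costs / (Price - Variable Cost)
Contribution margin = $26 - $12 = $14/unit
BEQ = ceil($33596 / $14/unit) = ceil(2399.71) = 2400 units

2400 units


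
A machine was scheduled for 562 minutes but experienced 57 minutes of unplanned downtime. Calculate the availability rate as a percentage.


Formula: Availability = (Planned Time - Downtime) / Planned Time * 100
Uptime = 562 - 57 = 505 min
Availability = 505 / 562 * 100 = 89.9%

89.9%


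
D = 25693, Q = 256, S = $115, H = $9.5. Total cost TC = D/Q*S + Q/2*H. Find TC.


TC = 25693/256 * 115 + 256/2 * 9.5

$12757.78


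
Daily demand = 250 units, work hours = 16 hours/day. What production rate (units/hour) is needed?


Formula: Production Rate = Daily Demand / Available Hours
Rate = 250 units/day / 16 hours/day
Rate = 15.6 units/hour

15.6 units/hour


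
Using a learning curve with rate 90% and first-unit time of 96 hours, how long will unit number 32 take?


Formula: T_n = T_1 * (learning_rate)^(log2(n)) where learning_rate = rate/100
Doublings = log2(32) = 5
T_n = 96 * 0.9^5
T_n = 96 * 0.5905 = 56.7 hours

56.7 hours


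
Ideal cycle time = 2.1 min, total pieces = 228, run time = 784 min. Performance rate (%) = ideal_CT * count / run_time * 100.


Formula: Performance = (Ideal CT * Total Count) / Run Time * 100
Ideal output time = 2.1 * 228 = 478.8 min
Performance = 478.8 / 784 * 100 = 61.1%

61.1%


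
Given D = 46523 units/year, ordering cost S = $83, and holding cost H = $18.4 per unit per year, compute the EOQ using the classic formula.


Formula: EOQ = sqrt(2 * D * S / H)
Numerator: 2 * 46523 * 83 = 7722818
2DS/H = 7722818 / 18.4 = 419718.4
EOQ = sqrt(419718.4) = 647.9 units

647.9 units


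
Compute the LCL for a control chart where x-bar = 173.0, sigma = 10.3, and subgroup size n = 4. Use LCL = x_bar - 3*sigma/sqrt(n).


LCL = 173.0 - 3 * 10.3 / sqrt(4)

157.55


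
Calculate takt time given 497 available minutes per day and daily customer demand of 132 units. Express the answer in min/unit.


Formula: Takt Time = Available Production Time / Customer Demand
Takt = 497 min/day / 132 units/day
Takt = 3.77 min/unit

3.77 min/unit


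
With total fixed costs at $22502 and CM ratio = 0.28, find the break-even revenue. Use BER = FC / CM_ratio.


Formula: BER = Fixed Costs / Contribution Margin Ratio
BER = $22502 / 0.28
BER = $80364.29 (to the nearest cent)

$80364.29


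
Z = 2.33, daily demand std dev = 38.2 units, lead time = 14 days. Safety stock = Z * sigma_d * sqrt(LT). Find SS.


Formula: SS = z * sigma_d * sqrt(LT)
sqrt(LT) = sqrt(14) = 3.7417
SS = 2.33 * 38.2 * 3.7417
SS = 333.0 units

333.0 units


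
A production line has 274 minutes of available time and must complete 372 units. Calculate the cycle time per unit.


Formula: CT = Available Time / Number of Units
CT = 274 min / 372 units
CT = 0.74 min/unit

0.74 min/unit


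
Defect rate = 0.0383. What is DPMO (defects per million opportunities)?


DPMO = defect_rate * 1000000 = 0.0383 * 1000000

38300


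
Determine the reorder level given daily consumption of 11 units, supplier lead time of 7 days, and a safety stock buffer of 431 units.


Formula: ROP = (Daily Demand * Lead Time) + Safety Stock
Demand during lead time = 11 * 7 = 77 units
ROP = 77 + 431 = 508 units

508 units


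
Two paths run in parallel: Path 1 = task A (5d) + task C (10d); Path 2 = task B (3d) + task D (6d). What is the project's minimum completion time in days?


Path 1 = 5 + 10 = 15 days
Path 2 = 3 + 6 = 9 days
Duration = max(15, 9) = 15 days

15 days


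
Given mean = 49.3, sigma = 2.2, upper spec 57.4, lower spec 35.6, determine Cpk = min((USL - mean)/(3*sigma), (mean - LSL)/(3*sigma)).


Cpu = (57.4 - 49.3) / (3 * 2.2) = 1.23
Cpl = (49.3 - 35.6) / (3 * 2.2) = 2.08
Cpk = min(1.23, 2.08) = 1.23

1.23


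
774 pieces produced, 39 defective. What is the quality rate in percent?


Formula: Quality Rate = Good Pieces / Total Pieces * 100
Good pieces = 774 - 39 = 735
QR = 735 / 774 * 100 = 95.0%

95.0%


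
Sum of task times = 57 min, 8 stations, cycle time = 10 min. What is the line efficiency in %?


Formula: Efficiency = Sum of Task Times / (N_stations * CT) * 100
Total station capacity = 8 stations * 10 min = 80 min
Efficiency = 57 / 80 * 100 = 71.3%

71.3%


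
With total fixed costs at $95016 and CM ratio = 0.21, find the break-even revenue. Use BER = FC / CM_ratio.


Formula: BER = Fixed Costs / Contribution Margin Ratio
BER = $95016 / 0.21
BER = $452457.14 (to the nearest cent)

$452457.14


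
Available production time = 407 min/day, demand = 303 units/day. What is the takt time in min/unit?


Formula: Takt Time = Available Production Time / Customer Demand
Takt = 407 min/day / 303 units/day
Takt = 1.34 min/unit

1.34 min/unit


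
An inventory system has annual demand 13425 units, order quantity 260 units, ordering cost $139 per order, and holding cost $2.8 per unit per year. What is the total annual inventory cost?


TC = 13425/260 * 139 + 260/2 * 2.8

$7541.21


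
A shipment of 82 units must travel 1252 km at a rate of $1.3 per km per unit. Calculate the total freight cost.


TC = dist * cost * units = 1252 * 1.3 * 82 = $133463.20

$133463.20


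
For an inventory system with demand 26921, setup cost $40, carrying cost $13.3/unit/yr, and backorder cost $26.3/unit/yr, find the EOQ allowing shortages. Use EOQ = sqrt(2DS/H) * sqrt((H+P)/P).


Formula: EOQ* = sqrt(2DS/H) * sqrt((H+P)/P)
Base EOQ = sqrt(2*26921*40/13.3) = 402.41 units
Correction = sqrt((13.3+26.3)/26.3) = 1.22707
EOQ* = 402.41 * 1.22707 = 493.8 units

493.8 units


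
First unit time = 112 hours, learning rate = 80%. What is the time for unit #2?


Formula: T_n = T_1 * (learning_rate)^(log2(n)) where learning_rate = rate/100
Doublings = log2(2) = 1
T_n = 112 * 0.8^1
T_n = 112 * 0.8 = 89.6 hours

89.6 hours


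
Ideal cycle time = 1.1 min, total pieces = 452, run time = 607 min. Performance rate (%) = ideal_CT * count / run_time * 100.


Formula: Performance = (Ideal CT * Total Count) / Run Time * 100
Ideal output time = 1.1 * 452 = 497.2 min
Performance = 497.2 / 607 * 100 = 81.9%

81.9%


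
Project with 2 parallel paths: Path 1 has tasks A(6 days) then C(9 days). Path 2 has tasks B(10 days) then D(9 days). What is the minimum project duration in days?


Path 1 = 6 + 9 = 15 days
Path 2 = 10 + 9 = 19 days
Duration = max(15, 19) = 19 days

19 days


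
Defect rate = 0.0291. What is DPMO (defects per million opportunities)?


DPMO = defect_rate * 1000000 = 0.0291 * 1000000

29100


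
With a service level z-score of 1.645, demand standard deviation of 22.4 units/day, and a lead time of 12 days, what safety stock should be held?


Formula: SS = z * sigma_d * sqrt(LT)
sqrt(LT) = sqrt(12) = 3.4641
SS = 1.645 * 22.4 * 3.4641
SS = 127.6 units

127.6 units


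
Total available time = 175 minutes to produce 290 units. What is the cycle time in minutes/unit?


Formula: CT = Available Time / Number of Units
CT = 175 min / 290 units
CT = 0.6 min/unit

0.6 min/unit


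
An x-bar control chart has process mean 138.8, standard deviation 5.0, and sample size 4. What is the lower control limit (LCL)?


LCL = 138.8 - 3 * 5.0 / sqrt(4)

131.3


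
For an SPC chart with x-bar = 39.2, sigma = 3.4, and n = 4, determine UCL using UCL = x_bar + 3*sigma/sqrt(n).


UCL = 39.2 + 3 * 3.4 / sqrt(4)

44.3


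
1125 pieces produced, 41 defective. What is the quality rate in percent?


Formula: Quality Rate = Good Pieces / Total Pieces * 100
Good pieces = 1125 - 41 = 1084
QR = 1084 / 1125 * 100 = 96.4%

96.4%


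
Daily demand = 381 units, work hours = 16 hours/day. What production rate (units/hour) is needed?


Formula: Production Rate = Daily Demand / Available Hours
Rate = 381 units/day / 16 hours/day
Rate = 23.8 units/hour

23.8 units/hour


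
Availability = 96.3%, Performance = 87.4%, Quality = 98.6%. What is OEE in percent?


Formula: OEE = Availability * Performance * Quality / 10000
A * P = 96.3% * 87.4% / 100 = 84.17%
OEE = 84.17% * 98.6% / 100 = 83.0%

83.0%
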